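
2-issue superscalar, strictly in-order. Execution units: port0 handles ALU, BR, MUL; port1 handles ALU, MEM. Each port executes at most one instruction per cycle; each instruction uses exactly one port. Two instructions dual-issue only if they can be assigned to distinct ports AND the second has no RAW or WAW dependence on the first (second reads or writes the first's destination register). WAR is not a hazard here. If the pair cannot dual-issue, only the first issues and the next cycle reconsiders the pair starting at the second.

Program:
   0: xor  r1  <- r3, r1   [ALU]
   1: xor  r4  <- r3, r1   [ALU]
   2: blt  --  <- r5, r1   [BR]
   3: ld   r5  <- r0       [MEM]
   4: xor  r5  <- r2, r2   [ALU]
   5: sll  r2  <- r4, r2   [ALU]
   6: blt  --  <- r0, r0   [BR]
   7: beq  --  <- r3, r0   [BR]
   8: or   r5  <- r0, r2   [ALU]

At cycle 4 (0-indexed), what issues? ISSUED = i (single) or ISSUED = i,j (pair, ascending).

[0] i0  xor  -- RAW r1
[1] i1/i2  xor;blt  -- pair
[2] i3  ld  -- WAW r5
[3] i4/i5  xor;sll  -- pair
[4] i6  blt  -- no-port BR/BR
[5] i7/i8  beq;or  -- pair

ISSUED = 6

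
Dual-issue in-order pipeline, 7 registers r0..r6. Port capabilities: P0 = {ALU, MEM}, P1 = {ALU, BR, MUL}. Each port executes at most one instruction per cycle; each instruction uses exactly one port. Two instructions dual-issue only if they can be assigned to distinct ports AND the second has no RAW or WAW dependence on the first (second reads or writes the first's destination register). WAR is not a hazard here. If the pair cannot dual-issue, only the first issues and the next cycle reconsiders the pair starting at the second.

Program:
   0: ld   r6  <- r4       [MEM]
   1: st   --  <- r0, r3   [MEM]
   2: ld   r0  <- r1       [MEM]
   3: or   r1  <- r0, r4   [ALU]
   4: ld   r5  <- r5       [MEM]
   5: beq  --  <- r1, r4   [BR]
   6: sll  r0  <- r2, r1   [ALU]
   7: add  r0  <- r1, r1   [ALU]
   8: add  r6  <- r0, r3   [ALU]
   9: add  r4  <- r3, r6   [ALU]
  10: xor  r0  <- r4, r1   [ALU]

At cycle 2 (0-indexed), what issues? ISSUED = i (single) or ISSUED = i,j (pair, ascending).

0. ld @i0  | no-port MEM/MEM
1. st @i1  | no-port MEM/MEM
2. ld @i2  | RAW r0
3. or ld @i3+i4  | pair
4. beq sll @i5+i6  | pair
5. add @i7  | RAW r0
6. add @i8  | RAW r6
7. add @i9  | RAW r4
8. xor @i10  | tail

ISSUED = 2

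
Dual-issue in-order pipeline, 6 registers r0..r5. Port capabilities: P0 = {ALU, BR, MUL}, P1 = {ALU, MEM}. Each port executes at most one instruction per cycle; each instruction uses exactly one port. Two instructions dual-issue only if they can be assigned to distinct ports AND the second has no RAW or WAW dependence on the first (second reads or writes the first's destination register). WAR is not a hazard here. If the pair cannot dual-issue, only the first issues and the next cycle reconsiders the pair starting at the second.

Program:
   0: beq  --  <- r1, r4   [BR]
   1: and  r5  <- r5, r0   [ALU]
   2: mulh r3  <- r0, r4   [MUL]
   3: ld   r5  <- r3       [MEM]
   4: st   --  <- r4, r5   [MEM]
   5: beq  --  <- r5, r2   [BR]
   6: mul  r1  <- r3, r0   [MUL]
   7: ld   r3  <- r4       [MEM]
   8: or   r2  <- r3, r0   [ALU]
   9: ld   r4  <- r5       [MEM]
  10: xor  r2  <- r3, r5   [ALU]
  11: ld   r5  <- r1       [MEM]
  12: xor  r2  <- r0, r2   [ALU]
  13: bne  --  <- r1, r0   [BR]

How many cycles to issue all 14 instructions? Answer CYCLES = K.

CYCLES = 8

0. beq and @i0+i1  | dual
1. mulh @i2  | RAW r3
2. ld @i3  | no-port MEM/MEM
3. st beq @i4+i5  | dual
4. mul ld @i6+i7  | dual
5. or ld @i8+i9  | dual
6. xor ld @i10+i11  | dual
7. xor bne @i12+i13  | dual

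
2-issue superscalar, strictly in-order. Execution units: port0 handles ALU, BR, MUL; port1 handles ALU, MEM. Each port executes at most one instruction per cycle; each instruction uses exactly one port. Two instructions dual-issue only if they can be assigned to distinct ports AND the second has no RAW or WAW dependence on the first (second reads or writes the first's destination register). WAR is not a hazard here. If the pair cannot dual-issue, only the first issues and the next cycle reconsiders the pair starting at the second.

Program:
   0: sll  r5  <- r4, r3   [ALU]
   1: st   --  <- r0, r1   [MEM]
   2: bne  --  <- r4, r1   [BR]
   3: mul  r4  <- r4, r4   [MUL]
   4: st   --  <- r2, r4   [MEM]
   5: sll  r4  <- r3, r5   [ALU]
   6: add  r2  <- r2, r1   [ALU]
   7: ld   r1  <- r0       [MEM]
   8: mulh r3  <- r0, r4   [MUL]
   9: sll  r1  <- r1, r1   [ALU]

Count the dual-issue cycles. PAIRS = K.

PAIRS = 4

  cy0 -> i0&i1 (sll.ALU;st.MEM) pair
  cy1 -> i2 (bne.BR) no-port BR/MUL
  cy2 -> i3 (mul.MUL) RAW r4
  cy3 -> i4&i5 (st.MEM;sll.ALU) pair
  cy4 -> i6&i7 (add.ALU;ld.MEM) pair
  cy5 -> i8&i9 (mulh.MUL;sll.ALU) pair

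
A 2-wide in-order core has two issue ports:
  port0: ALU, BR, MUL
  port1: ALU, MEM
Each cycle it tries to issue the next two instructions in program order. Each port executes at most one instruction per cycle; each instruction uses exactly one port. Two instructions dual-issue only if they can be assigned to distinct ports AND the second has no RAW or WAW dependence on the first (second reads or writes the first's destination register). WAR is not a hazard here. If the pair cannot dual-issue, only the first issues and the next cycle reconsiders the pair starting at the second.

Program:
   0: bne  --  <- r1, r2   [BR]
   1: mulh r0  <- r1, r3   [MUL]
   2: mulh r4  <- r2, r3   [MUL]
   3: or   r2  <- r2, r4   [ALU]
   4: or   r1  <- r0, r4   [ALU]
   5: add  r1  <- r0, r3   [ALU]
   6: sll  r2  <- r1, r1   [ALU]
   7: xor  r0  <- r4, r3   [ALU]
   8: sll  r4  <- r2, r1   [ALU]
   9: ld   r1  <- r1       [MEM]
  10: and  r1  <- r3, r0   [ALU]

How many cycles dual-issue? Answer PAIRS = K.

PAIRS = 3

0. bne @i0  | no-port BR/MUL
1. mulh @i1  | no-port MUL/MUL
2. mulh @i2  | RAW r4
3. or or @i3+i4  | pair
4. add @i5  | RAW r1
5. sll xor @i6+i7  | pair
6. sll ld @i8+i9  | pair
7. and @i10  | tail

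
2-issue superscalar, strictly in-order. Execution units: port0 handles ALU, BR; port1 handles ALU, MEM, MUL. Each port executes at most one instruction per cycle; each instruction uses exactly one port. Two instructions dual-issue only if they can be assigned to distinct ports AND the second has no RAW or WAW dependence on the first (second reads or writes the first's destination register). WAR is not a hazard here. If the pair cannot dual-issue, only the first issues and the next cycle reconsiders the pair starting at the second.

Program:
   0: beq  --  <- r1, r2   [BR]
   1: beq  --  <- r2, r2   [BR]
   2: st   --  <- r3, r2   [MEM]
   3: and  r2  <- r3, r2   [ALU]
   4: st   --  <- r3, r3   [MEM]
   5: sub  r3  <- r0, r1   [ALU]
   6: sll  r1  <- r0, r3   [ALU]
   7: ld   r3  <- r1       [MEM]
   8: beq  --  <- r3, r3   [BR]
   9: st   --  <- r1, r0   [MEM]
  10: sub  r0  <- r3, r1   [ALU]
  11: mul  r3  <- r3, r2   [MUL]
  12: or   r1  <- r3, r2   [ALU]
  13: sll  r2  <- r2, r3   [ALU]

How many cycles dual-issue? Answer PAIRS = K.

t=0 i0:beq.BR ; no-port BR/BR
t=1 i1,i2:beq.BR+st.MEM ; pair
t=2 i3,i4:and.ALU+st.MEM ; pair
t=3 i5:sub.ALU ; RAW r3
t=4 i6:sll.ALU ; RAW r1
t=5 i7:ld.MEM ; RAW r3
t=6 i8,i9:beq.BR+st.MEM ; pair
t=7 i10,i11:sub.ALU+mul.MUL ; pair
t=8 i12,i13:or.ALU+sll.ALU ; pair

PAIRS = 5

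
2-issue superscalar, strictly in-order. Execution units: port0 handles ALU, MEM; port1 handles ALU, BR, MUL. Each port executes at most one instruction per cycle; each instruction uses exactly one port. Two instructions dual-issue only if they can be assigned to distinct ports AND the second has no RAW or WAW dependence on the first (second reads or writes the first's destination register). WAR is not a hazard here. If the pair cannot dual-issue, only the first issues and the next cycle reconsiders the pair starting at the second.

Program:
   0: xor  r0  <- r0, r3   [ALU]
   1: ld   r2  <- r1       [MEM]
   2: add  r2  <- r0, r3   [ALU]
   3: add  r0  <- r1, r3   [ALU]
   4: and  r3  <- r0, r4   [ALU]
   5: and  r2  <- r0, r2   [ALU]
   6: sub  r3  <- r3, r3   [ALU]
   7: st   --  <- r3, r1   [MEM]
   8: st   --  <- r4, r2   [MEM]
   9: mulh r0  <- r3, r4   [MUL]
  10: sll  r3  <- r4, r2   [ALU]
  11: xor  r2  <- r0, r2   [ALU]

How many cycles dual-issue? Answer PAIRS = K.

c0: i0,i1 xor ld  2-wide
c1: i2,i3 add add  2-wide
c2: i4,i5 and and  2-wide
c3: i6 sub  RAW r3
c4: i7 st  no-port MEM/MEM
c5: i8,i9 st mulh  2-wide
c6: i10,i11 sll xor  2-wide

PAIRS = 5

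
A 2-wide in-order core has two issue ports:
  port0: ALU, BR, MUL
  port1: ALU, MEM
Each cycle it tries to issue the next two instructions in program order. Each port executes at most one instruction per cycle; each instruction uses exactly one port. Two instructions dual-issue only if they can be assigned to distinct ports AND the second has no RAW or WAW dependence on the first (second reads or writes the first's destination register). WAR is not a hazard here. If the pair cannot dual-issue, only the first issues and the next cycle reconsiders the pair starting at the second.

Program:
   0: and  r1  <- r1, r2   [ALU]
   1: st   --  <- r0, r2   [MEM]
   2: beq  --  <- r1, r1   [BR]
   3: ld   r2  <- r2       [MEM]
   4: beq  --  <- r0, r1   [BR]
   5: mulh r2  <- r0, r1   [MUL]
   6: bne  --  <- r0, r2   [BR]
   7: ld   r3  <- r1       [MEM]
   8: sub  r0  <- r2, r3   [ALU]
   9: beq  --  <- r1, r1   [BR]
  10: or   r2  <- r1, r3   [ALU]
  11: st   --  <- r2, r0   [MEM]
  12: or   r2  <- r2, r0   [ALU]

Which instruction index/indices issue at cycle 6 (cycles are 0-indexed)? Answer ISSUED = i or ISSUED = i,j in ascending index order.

c0: i0&i1 and.ALU st.MEM  dual
c1: i2&i3 beq.BR ld.MEM  dual
c2: i4 beq.BR  no-port BR/MUL
c3: i5 mulh.MUL  no-port MUL/BR
c4: i6&i7 bne.BR ld.MEM  dual
c5: i8&i9 sub.ALU beq.BR  dual
c6: i10 or.ALU  RAW r2
c7: i11&i12 st.MEM or.ALU  dual

ISSUED = 10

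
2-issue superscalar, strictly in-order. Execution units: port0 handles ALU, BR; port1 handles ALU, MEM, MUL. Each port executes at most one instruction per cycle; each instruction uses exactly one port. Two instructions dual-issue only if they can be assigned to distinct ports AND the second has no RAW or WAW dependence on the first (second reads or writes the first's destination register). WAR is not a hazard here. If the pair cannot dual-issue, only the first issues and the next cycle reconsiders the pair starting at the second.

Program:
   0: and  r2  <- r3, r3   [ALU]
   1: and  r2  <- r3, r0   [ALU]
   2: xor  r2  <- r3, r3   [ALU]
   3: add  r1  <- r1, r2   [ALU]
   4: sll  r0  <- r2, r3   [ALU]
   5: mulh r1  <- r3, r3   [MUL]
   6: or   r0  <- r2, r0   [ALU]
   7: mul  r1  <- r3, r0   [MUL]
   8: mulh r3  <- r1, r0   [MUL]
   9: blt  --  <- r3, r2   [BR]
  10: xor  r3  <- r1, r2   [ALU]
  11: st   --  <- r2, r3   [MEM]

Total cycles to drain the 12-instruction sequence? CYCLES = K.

CYCLES = 9

  cy0 -> i0 (and.ALU) WAW r2
  cy1 -> i1 (and.ALU) WAW r2
  cy2 -> i2 (xor.ALU) RAW r2
  cy3 -> i3/i4 (add.ALU;sll.ALU) dual
  cy4 -> i5/i6 (mulh.MUL;or.ALU) dual
  cy5 -> i7 (mul.MUL) no-port MUL/MUL
  cy6 -> i8 (mulh.MUL) RAW r3
  cy7 -> i9/i10 (blt.BR;xor.ALU) dual
  cy8 -> i11 (st.MEM) tail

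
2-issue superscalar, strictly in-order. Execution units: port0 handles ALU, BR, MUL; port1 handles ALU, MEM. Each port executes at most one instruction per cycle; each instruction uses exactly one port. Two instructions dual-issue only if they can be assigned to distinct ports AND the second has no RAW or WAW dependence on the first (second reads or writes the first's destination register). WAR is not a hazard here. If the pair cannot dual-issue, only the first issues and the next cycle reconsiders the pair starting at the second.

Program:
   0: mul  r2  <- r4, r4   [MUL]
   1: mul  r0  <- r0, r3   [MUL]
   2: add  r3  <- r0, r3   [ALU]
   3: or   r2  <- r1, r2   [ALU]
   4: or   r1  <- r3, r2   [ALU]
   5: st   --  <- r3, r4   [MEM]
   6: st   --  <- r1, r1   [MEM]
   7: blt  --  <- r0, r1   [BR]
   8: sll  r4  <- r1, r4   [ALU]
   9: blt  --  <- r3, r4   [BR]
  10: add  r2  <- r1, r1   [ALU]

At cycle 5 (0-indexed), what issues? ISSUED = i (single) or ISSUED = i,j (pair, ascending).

0. mul @i0  | no-port MUL/MUL
1. mul @i1  | RAW r0
2. add/or @i2+i3  | dual
3. or/st @i4+i5  | dual
4. st/blt @i6+i7  | dual
5. sll @i8  | RAW r4
6. blt/add @i9+i10  | dual

ISSUED = 8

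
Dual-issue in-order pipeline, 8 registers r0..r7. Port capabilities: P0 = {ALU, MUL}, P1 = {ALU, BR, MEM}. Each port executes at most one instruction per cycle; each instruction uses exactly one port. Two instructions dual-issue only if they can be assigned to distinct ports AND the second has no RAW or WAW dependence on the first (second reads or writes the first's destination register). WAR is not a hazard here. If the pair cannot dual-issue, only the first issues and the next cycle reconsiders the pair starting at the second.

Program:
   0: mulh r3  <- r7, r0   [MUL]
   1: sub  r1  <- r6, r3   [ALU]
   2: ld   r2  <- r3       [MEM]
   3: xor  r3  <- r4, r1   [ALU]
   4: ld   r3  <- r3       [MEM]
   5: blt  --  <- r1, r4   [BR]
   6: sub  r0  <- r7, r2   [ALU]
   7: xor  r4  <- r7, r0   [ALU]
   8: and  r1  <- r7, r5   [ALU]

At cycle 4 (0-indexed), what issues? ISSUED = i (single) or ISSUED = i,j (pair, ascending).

ISSUED = 5,6

0. mulh.MUL @i0  | RAW r3
1. sub.ALU+ld.MEM @i1/i2  | dual
2. xor.ALU @i3  | RAW+WAW r3
3. ld.MEM @i4  | no-port MEM/BR
4. blt.BR+sub.ALU @i5/i6  | dual
5. xor.ALU+and.ALU @i7/i8  | dual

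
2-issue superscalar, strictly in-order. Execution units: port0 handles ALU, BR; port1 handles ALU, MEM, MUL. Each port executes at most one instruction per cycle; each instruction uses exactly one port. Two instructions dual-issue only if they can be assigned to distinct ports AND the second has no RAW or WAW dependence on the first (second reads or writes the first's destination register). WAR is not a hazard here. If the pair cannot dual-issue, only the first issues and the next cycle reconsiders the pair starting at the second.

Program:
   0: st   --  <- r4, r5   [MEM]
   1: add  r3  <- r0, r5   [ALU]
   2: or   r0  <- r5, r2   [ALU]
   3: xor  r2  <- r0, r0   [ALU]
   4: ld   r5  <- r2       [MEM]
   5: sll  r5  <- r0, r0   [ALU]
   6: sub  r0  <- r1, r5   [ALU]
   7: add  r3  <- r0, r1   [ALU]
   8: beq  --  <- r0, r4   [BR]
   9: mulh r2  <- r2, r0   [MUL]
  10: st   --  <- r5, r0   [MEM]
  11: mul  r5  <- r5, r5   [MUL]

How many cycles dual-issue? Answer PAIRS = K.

0. st add @i0+i1  | 2-wide
1. or @i2  | RAW r0
2. xor @i3  | RAW r2
3. ld @i4  | WAW r5
4. sll @i5  | RAW r5
5. sub @i6  | RAW r0
6. add beq @i7+i8  | 2-wide
7. mulh @i9  | no-port MUL/MEM
8. st @i10  | no-port MEM/MUL
9. mul @i11  | tail

PAIRS = 2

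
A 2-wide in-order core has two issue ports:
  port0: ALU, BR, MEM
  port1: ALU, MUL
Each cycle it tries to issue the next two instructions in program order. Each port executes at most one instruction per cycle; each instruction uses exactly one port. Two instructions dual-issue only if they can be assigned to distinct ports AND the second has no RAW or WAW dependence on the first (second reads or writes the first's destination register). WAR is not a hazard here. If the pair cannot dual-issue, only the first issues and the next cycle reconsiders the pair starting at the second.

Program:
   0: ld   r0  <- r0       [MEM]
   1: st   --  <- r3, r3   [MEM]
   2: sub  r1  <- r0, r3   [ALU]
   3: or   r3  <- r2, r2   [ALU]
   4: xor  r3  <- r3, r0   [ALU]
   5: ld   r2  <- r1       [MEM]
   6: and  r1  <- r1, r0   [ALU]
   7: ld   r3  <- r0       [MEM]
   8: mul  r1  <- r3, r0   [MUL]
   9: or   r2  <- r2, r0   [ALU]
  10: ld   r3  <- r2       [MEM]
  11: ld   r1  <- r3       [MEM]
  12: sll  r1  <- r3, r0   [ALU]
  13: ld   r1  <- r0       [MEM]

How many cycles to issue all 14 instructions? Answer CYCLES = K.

CYCLES = 10

0. ld @i0  | no-port MEM/MEM
1. st/sub @i1&i2  | dual
2. or @i3  | RAW+WAW r3
3. xor/ld @i4&i5  | dual
4. and/ld @i6&i7  | dual
5. mul/or @i8&i9  | dual
6. ld @i10  | no-port MEM/MEM
7. ld @i11  | WAW r1
8. sll @i12  | WAW r1
9. ld @i13  | tail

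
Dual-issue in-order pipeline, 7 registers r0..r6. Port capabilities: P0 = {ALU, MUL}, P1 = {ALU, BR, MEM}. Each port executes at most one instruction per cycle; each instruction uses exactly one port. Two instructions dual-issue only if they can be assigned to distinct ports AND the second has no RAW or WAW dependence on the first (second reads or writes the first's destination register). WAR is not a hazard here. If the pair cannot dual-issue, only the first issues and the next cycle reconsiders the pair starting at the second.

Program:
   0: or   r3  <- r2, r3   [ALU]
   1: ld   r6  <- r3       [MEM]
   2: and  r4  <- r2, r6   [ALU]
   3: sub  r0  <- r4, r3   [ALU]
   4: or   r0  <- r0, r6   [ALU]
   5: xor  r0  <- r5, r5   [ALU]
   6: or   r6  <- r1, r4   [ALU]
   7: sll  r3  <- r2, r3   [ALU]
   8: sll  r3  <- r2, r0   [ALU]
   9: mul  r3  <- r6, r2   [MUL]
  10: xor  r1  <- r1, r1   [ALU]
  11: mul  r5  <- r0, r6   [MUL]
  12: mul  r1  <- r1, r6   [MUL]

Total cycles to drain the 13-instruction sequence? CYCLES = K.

CYCLES = 11

0. or @i0  | RAW r3
1. ld @i1  | RAW r6
2. and @i2  | RAW r4
3. sub @i3  | RAW+WAW r0
4. or @i4  | WAW r0
5. xor or @i5+i6  | pair
6. sll @i7  | WAW r3
7. sll @i8  | WAW r3
8. mul xor @i9+i10  | pair
9. mul @i11  | no-port MUL/MUL
10. mul @i12  | tail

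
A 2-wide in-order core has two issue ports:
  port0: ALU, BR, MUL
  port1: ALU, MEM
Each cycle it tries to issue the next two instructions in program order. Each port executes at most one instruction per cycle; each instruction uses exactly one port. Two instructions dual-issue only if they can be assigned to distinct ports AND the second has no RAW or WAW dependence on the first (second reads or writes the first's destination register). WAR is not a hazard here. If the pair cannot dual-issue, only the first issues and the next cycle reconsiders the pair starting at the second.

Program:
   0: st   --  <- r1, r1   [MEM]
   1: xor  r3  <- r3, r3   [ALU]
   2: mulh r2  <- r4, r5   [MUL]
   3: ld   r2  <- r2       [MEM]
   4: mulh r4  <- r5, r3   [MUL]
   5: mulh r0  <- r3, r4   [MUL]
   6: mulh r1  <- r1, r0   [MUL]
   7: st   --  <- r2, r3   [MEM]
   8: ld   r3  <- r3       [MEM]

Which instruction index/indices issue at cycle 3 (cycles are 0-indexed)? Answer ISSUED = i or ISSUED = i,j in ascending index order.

ISSUED = 5

#0 head=0: st;xor i0/i1 2-wide
#1 head=2: mulh i2 RAW+WAW r2
#2 head=3: ld;mulh i3/i4 2-wide
#3 head=5: mulh i5 no-port MUL/MUL
#4 head=6: mulh;st i6/i7 2-wide
#5 head=8: ld i8 tail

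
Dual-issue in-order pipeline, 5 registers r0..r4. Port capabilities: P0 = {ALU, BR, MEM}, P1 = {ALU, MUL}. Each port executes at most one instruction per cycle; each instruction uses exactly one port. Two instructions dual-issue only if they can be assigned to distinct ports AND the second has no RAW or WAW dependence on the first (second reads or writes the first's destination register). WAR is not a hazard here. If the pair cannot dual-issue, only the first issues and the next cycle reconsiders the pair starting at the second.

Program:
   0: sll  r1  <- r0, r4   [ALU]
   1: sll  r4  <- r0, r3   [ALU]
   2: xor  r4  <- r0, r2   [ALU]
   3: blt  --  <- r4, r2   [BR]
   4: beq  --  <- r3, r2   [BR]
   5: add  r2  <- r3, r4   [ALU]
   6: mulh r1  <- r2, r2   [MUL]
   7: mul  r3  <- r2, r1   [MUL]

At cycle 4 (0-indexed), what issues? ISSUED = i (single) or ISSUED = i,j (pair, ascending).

0. sll+sll @i0,i1  | 2-wide
1. xor @i2  | RAW r4
2. blt @i3  | no-port BR/BR
3. beq+add @i4,i5  | 2-wide
4. mulh @i6  | no-port MUL/MUL
5. mul @i7  | tail

ISSUED = 6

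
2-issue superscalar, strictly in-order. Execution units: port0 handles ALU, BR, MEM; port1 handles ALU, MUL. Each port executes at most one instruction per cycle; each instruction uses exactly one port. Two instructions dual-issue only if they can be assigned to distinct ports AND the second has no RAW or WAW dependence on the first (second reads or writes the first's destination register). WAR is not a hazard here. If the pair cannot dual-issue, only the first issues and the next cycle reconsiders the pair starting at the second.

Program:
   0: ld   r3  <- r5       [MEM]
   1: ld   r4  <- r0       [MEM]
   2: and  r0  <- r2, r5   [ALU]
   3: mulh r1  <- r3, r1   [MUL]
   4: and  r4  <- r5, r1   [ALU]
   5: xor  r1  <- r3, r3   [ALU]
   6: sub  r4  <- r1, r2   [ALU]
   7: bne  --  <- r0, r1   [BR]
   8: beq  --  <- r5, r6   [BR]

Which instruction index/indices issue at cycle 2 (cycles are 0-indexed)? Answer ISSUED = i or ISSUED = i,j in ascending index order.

ISSUED = 3

0. ld.MEM @i0  | no-port MEM/MEM
1. ld.MEM and.ALU @i1/i2  | dual
2. mulh.MUL @i3  | RAW r1
3. and.ALU xor.ALU @i4/i5  | dual
4. sub.ALU bne.BR @i6/i7  | dual
5. beq.BR @i8  | tail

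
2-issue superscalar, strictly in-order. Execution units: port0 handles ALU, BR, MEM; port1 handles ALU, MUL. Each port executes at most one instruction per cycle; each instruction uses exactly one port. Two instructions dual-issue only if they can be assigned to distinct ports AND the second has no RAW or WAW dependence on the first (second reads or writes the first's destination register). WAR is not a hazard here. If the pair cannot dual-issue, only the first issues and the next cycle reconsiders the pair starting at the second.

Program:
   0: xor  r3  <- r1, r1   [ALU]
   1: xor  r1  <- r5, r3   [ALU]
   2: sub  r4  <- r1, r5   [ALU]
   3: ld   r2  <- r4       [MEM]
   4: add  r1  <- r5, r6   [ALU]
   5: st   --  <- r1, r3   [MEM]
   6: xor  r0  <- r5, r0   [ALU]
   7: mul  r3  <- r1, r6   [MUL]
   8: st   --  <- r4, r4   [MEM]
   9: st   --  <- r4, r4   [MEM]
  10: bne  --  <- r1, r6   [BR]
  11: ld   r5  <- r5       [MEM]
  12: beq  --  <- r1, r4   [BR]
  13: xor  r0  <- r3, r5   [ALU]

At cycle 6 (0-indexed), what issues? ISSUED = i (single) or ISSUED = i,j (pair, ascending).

0. xor.ALU @i0  | RAW r3
1. xor.ALU @i1  | RAW r1
2. sub.ALU @i2  | RAW r4
3. ld.MEM/add.ALU @i3&i4  | 2-wide
4. st.MEM/xor.ALU @i5&i6  | 2-wide
5. mul.MUL/st.MEM @i7&i8  | 2-wide
6. st.MEM @i9  | no-port MEM/BR
7. bne.BR @i10  | no-port BR/MEM
8. ld.MEM @i11  | no-port MEM/BR
9. beq.BR/xor.ALU @i12&i13  | 2-wide

ISSUED = 9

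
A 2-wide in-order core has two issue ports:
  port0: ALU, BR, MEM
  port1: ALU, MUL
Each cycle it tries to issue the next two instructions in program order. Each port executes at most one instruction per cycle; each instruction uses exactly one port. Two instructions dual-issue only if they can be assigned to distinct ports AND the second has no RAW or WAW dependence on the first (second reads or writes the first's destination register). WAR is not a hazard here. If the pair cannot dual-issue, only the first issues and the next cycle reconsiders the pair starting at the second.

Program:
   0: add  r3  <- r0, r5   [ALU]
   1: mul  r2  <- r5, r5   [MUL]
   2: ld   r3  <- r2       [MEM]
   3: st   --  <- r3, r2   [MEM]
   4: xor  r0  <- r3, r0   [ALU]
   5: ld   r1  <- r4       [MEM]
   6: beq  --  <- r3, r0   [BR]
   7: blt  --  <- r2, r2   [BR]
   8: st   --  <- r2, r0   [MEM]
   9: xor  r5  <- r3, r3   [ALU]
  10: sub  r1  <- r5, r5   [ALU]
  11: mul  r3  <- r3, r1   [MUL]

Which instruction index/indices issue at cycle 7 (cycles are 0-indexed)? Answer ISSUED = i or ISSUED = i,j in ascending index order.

t=0 i0/i1:add.ALU+mul.MUL ; 2-wide
t=1 i2:ld.MEM ; no-port MEM/MEM
t=2 i3/i4:st.MEM+xor.ALU ; 2-wide
t=3 i5:ld.MEM ; no-port MEM/BR
t=4 i6:beq.BR ; no-port BR/BR
t=5 i7:blt.BR ; no-port BR/MEM
t=6 i8/i9:st.MEM+xor.ALU ; 2-wide
t=7 i10:sub.ALU ; RAW r1
t=8 i11:mul.MUL ; tail

ISSUED = 10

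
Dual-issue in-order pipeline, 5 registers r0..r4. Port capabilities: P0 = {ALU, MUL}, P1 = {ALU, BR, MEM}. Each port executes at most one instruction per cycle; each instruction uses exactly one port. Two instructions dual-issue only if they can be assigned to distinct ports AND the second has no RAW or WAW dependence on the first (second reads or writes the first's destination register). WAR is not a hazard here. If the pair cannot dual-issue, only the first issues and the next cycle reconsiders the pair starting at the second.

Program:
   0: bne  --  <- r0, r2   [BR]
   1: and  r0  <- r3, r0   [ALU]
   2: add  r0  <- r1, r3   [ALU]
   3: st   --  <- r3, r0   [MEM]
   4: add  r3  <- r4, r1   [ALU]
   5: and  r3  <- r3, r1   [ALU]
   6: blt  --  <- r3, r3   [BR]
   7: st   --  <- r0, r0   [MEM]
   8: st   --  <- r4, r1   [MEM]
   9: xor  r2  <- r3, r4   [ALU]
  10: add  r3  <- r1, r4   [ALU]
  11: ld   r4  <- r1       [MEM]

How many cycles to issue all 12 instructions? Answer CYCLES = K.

c0: i0&i1 bne.BR/and.ALU  pair
c1: i2 add.ALU  RAW r0
c2: i3&i4 st.MEM/add.ALU  pair
c3: i5 and.ALU  RAW r3
c4: i6 blt.BR  no-port BR/MEM
c5: i7 st.MEM  no-port MEM/MEM
c6: i8&i9 st.MEM/xor.ALU  pair
c7: i10&i11 add.ALU/ld.MEM  pair

CYCLES = 8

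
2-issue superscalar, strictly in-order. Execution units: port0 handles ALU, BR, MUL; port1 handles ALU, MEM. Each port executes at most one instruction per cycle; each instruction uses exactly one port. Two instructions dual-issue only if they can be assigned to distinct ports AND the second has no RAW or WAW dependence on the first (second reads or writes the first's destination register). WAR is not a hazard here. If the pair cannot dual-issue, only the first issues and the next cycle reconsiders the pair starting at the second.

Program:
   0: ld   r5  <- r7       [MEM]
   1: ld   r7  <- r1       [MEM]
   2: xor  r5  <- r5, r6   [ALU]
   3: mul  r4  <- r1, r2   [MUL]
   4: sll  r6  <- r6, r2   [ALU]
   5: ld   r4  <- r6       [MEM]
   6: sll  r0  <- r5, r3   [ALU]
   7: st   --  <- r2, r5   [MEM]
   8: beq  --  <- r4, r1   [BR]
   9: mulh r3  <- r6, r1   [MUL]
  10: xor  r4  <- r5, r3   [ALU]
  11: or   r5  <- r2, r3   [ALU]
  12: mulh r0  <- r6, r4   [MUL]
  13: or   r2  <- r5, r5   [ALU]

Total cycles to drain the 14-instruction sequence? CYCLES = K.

t=0 i0:ld.MEM ; no-port MEM/MEM
t=1 i1&i2:ld.MEM/xor.ALU ; dual
t=2 i3&i4:mul.MUL/sll.ALU ; dual
t=3 i5&i6:ld.MEM/sll.ALU ; dual
t=4 i7&i8:st.MEM/beq.BR ; dual
t=5 i9:mulh.MUL ; RAW r3
t=6 i10&i11:xor.ALU/or.ALU ; dual
t=7 i12&i13:mulh.MUL/or.ALU ; dual

CYCLES = 8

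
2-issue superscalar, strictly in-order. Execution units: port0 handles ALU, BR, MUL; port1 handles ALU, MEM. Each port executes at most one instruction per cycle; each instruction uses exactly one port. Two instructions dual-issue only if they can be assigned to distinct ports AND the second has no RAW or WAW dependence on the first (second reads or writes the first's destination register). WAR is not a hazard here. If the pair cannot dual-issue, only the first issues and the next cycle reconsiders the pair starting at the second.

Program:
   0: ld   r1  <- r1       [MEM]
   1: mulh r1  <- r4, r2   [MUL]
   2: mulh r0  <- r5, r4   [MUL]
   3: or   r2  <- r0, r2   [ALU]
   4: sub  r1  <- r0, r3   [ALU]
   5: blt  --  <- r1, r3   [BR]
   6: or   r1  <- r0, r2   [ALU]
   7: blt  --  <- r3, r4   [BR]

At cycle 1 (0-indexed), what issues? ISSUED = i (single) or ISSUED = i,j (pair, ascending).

ISSUED = 1

  cy0 -> i0 (ld) WAW r1
  cy1 -> i1 (mulh) no-port MUL/MUL
  cy2 -> i2 (mulh) RAW r0
  cy3 -> i3,i4 (or+sub) dual
  cy4 -> i5,i6 (blt+or) dual
  cy5 -> i7 (blt) tail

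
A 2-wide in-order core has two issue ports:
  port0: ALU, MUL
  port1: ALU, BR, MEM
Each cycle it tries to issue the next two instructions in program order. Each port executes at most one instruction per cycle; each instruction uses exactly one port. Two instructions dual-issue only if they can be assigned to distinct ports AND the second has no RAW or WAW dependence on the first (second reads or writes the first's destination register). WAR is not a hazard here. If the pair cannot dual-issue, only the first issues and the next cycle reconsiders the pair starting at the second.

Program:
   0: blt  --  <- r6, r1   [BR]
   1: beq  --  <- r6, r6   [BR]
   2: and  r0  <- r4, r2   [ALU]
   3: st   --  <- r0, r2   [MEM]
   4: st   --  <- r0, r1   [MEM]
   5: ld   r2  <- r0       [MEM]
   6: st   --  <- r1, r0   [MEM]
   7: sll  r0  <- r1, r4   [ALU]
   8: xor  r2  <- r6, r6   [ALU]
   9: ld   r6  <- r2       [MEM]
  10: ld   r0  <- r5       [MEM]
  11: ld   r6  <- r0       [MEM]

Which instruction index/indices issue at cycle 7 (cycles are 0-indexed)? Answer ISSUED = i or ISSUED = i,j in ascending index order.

c0: i0 blt.BR  no-port BR/BR
c1: i1,i2 beq.BR;and.ALU  pair
c2: i3 st.MEM  no-port MEM/MEM
c3: i4 st.MEM  no-port MEM/MEM
c4: i5 ld.MEM  no-port MEM/MEM
c5: i6,i7 st.MEM;sll.ALU  pair
c6: i8 xor.ALU  RAW r2
c7: i9 ld.MEM  no-port MEM/MEM
c8: i10 ld.MEM  no-port MEM/MEM
c9: i11 ld.MEM  tail

ISSUED = 9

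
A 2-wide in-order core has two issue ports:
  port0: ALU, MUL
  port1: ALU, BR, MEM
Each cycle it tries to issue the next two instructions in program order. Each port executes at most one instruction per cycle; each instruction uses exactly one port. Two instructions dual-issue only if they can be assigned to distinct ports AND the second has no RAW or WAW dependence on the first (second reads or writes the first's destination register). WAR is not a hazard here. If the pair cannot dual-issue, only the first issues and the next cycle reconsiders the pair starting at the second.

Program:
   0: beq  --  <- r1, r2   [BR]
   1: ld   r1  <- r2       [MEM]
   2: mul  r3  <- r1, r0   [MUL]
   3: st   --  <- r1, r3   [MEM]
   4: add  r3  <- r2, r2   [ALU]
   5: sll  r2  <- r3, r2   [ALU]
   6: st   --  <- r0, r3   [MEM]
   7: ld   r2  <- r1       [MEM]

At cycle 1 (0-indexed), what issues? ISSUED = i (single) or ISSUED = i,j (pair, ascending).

ISSUED = 1

  cy0 -> i0 (beq.BR) no-port BR/MEM
  cy1 -> i1 (ld.MEM) RAW r1
  cy2 -> i2 (mul.MUL) RAW r3
  cy3 -> i3+i4 (st.MEM+add.ALU) 2-wide
  cy4 -> i5+i6 (sll.ALU+st.MEM) 2-wide
  cy5 -> i7 (ld.MEM) tail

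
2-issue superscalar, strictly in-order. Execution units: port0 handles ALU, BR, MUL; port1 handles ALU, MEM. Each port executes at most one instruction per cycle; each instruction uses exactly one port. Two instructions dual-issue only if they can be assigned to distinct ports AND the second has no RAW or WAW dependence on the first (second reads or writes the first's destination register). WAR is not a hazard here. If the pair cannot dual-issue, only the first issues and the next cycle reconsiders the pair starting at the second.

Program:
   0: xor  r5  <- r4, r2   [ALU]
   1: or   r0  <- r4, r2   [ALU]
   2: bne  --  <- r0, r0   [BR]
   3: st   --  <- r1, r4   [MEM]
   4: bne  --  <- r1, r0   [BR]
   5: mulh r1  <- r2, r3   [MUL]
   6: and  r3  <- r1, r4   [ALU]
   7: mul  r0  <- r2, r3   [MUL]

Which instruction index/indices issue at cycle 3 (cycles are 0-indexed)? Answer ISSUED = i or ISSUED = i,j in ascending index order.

c0: i0,i1 xor.ALU+or.ALU  pair
c1: i2,i3 bne.BR+st.MEM  pair
c2: i4 bne.BR  no-port BR/MUL
c3: i5 mulh.MUL  RAW r1
c4: i6 and.ALU  RAW r3
c5: i7 mul.MUL  tail

ISSUED = 5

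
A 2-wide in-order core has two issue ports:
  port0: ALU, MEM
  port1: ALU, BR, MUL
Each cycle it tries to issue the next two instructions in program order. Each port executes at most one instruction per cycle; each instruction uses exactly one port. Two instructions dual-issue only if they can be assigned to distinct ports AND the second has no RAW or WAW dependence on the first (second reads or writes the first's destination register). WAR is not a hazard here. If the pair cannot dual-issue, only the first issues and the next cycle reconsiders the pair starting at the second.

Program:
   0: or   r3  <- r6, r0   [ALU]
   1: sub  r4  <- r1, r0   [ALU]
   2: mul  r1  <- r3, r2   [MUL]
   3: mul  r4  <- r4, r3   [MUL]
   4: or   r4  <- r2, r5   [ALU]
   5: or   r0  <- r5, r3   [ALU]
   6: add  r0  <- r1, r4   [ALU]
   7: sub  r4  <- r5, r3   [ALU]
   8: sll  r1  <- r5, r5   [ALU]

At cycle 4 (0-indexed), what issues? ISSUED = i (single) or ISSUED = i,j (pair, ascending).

ISSUED = 6,7

#0 head=0: or.ALU sub.ALU i0+i1 pair
#1 head=2: mul.MUL i2 no-port MUL/MUL
#2 head=3: mul.MUL i3 WAW r4
#3 head=4: or.ALU or.ALU i4+i5 pair
#4 head=6: add.ALU sub.ALU i6+i7 pair
#5 head=8: sll.ALU i8 tail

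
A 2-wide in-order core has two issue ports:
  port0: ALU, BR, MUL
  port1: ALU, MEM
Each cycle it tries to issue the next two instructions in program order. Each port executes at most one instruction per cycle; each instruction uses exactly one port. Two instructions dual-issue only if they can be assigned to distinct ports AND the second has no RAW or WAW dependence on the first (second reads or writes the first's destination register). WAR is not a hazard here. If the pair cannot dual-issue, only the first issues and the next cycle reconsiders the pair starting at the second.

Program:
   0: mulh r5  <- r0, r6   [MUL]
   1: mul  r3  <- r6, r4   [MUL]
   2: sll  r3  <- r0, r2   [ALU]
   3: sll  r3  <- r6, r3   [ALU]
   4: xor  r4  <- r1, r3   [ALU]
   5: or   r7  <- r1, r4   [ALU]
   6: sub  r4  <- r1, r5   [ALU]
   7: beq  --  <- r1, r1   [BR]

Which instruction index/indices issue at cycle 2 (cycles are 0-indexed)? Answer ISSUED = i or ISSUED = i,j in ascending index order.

0. mulh @i0  | no-port MUL/MUL
1. mul @i1  | WAW r3
2. sll @i2  | RAW+WAW r3
3. sll @i3  | RAW r3
4. xor @i4  | RAW r4
5. or/sub @i5,i6  | dual
6. beq @i7  | tail

ISSUED = 2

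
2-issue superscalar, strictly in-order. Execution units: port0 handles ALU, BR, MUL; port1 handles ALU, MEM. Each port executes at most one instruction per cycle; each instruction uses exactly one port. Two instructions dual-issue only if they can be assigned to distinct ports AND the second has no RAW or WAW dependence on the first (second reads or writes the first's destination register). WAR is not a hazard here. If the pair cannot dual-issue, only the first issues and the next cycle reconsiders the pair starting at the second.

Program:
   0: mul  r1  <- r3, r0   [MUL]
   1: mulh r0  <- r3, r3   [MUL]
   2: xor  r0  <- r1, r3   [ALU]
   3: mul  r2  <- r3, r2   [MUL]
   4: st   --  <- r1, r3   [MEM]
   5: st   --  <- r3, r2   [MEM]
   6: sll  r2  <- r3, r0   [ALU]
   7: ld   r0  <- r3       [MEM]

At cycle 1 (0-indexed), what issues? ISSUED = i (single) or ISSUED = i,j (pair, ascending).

t=0 i0:mul ; no-port MUL/MUL
t=1 i1:mulh ; WAW r0
t=2 i2,i3:xor mul ; pair
t=3 i4:st ; no-port MEM/MEM
t=4 i5,i6:st sll ; pair
t=5 i7:ld ; tail

ISSUED = 1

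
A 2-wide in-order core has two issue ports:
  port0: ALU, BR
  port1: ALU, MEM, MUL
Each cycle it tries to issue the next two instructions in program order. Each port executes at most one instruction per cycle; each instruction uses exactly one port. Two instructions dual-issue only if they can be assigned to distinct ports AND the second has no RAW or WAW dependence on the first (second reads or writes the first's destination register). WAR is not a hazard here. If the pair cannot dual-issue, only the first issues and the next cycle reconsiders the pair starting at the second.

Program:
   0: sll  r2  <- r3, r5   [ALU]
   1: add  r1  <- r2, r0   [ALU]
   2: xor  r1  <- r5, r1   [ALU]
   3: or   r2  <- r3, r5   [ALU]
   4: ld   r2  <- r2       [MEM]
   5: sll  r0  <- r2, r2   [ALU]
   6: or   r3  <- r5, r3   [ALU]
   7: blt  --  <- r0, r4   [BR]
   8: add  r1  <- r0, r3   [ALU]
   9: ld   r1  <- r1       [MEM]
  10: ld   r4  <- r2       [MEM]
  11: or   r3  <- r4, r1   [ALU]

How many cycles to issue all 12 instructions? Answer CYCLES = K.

#0 head=0: sll i0 RAW r2
#1 head=1: add i1 RAW+WAW r1
#2 head=2: xor;or i2,i3 pair
#3 head=4: ld i4 RAW r2
#4 head=5: sll;or i5,i6 pair
#5 head=7: blt;add i7,i8 pair
#6 head=9: ld i9 no-port MEM/MEM
#7 head=10: ld i10 RAW r4
#8 head=11: or i11 tail

CYCLES = 9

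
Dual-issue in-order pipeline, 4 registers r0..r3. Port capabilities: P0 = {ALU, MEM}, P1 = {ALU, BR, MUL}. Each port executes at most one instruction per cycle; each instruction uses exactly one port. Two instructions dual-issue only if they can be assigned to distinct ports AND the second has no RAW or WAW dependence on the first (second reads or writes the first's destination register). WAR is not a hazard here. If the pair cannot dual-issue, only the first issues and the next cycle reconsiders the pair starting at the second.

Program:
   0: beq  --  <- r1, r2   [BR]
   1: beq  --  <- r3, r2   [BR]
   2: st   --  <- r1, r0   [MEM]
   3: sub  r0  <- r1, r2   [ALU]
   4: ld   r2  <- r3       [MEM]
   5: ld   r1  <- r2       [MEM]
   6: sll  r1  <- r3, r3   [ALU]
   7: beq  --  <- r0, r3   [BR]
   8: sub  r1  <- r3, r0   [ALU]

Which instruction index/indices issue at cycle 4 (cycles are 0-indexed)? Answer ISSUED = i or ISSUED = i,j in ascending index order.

ISSUED = 6,7

c0: i0 beq.BR  no-port BR/BR
c1: i1&i2 beq.BR;st.MEM  dual
c2: i3&i4 sub.ALU;ld.MEM  dual
c3: i5 ld.MEM  WAW r1
c4: i6&i7 sll.ALU;beq.BR  dual
c5: i8 sub.ALU  tail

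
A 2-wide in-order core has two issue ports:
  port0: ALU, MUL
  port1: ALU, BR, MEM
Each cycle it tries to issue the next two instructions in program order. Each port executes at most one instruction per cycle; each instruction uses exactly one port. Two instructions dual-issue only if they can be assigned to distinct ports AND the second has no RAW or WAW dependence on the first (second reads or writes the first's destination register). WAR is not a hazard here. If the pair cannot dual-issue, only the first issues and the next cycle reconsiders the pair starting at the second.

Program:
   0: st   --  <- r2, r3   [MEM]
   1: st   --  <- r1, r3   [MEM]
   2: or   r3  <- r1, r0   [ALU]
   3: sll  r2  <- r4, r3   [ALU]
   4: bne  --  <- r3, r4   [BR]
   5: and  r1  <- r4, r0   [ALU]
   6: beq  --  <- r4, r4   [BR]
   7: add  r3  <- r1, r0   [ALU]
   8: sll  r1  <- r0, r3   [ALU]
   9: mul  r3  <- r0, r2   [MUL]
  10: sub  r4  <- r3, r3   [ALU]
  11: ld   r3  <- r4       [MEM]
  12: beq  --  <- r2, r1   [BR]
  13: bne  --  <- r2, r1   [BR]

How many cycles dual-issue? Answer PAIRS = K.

t=0 i0:st ; no-port MEM/MEM
t=1 i1&i2:st;or ; 2-wide
t=2 i3&i4:sll;bne ; 2-wide
t=3 i5&i6:and;beq ; 2-wide
t=4 i7:add ; RAW r3
t=5 i8&i9:sll;mul ; 2-wide
t=6 i10:sub ; RAW r4
t=7 i11:ld ; no-port MEM/BR
t=8 i12:beq ; no-port BR/BR
t=9 i13:bne ; tail

PAIRS = 4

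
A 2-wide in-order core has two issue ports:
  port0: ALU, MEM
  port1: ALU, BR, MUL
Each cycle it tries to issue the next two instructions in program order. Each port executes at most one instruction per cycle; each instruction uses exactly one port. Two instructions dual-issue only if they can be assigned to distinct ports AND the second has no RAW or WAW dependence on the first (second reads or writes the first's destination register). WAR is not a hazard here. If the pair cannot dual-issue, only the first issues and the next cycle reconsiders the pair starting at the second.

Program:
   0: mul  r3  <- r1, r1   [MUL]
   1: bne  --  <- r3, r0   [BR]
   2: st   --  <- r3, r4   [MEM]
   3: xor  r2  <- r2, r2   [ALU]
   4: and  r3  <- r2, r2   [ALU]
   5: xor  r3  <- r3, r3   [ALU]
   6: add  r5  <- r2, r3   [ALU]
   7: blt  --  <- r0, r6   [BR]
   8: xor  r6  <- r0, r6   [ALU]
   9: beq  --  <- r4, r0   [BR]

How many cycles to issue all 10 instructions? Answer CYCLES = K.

CYCLES = 7

c0: i0 mul.MUL  no-port MUL/BR
c1: i1/i2 bne.BR+st.MEM  pair
c2: i3 xor.ALU  RAW r2
c3: i4 and.ALU  RAW+WAW r3
c4: i5 xor.ALU  RAW r3
c5: i6/i7 add.ALU+blt.BR  pair
c6: i8/i9 xor.ALU+beq.BR  pair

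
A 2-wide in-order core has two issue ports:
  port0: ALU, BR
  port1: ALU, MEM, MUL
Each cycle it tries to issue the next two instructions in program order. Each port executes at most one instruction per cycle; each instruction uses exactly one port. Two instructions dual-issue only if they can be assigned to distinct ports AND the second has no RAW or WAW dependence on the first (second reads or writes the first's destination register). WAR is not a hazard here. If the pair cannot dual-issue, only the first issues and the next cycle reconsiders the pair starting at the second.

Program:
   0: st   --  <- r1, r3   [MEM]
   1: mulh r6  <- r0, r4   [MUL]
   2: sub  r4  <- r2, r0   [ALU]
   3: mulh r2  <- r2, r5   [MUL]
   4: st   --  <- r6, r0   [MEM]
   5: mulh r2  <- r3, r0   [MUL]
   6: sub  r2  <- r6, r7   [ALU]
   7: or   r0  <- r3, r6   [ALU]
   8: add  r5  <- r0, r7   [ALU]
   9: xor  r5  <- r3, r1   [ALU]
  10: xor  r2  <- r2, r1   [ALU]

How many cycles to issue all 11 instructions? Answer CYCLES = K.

CYCLES = 8

t=0 i0:st ; no-port MEM/MUL
t=1 i1+i2:mulh sub ; 2-wide
t=2 i3:mulh ; no-port MUL/MEM
t=3 i4:st ; no-port MEM/MUL
t=4 i5:mulh ; WAW r2
t=5 i6+i7:sub or ; 2-wide
t=6 i8:add ; WAW r5
t=7 i9+i10:xor xor ; 2-wide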